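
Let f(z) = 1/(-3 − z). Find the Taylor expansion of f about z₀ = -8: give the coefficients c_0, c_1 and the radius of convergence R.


Let w = z − z₀, so z = z₀ + w.
Then -3 − z = -3 − (z₀ + w) = (-3 − z₀) − w = 5 − w.
f(z) = 1/(5 − w) = (1/(5)) · 1/(1 − w/(5)) = Σ_{n≥0} w^n / (5)^(n+1).
So c_n = 1/(5)^(n+1):
  c_0 = 1/(5)^1 = 1/5.
  c_1 = 1/(5)^2 = 1/25.
The series is valid for |w/d| < 1, i.e. |z − z₀| < |d|.
Radius of convergence: R = |-3 − z₀| = |5| = 5 (distance from z₀ to the singularity z = -3).

c_0 = 1/5, c_1 = 1/25; R = 5.


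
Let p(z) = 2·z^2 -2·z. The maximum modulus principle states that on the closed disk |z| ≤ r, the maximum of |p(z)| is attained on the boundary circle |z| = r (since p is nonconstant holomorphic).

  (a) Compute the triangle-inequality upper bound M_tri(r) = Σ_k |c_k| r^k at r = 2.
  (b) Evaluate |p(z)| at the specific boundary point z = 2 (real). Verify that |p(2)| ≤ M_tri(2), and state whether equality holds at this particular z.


Coefficients: c_0 = 0, c_1 = -2, c_2 = 2. Radius r = 2.
Part (a). Triangle bound: M_tri(r) = Σ_k |c_k| r^k
  = |0|·2^0 + |-2|·2^1 + |2|·2^2
  = 0 + 4 + 8 = 12.
This bounds M(r) := max_{|z|=r} |p(z)| from above; equality holds iff all terms c_k z^k can be made to align in phase at a single z on |z|=r.
Part (b). At z = 2 (real, on the circle |z| = r):
  p(2) = (0)·2^0 + (-2)·2^1 + (2)·2^2 = 4.
  |p(2)| = 4.
Check: |p(2)| = 4 ≤ 12 = M_tri(2). ✓ Equality does not hold at z = 2 (the coefficients have mixed signs, so the terms do not all align in phase there).

M_tri(2) = 12; |p(2)| = 4; equality at z=2: no.


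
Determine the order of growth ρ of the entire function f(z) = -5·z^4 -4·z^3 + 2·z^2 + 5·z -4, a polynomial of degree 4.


|f(z)| ≤ Σ|c_k|·r^k = O(r^4) as r → ∞. Polynomial growth is O(e^{r^ε}) for every ε > 0 (since r^4/e^{r^ε} → 0), so ρ ≤ ε for all ε > 0, i.e. ρ = 0. Every nonconstant polynomial has order 0.
Therefore ρ = 0.

Order ρ = 0.


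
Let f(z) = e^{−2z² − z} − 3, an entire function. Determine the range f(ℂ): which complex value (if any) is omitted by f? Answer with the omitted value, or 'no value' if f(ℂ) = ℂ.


Little Picard bounds the complement of f(ℂ) to at most one point.
The exponent g(z) = −2z² − z is a nonconstant polynomial, hence surjective onto ℂ. So e^{g(z)} takes every value in {e^w : w ∈ ℂ} = ℂ ∖ {0}. Adding -3 shifts the range to ℂ ∖ {-3}. f omits exactly -3.

Omitted value: -3.


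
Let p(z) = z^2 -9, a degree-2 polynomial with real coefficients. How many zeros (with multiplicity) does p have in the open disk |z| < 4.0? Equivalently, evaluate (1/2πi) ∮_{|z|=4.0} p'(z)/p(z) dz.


The zeros of p are: 3, -3.
Their magnitudes are: 3, 3.
Zeros with |z| < R = 4.0: 3, -3.
Count = 2.
By the argument principle, (1/2πi) ∮_{|z|=R} p'(z)/p(z) dz equals exactly this count.

Number of zeros inside |z| < 4.0: 2.


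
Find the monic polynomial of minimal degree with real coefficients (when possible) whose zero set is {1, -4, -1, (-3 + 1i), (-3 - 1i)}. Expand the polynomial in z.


The polynomial is p(z) = ∏_{α ∈ S} (z − α), where S = {1, -4, -1, (-3 + 1i), (-3 - 1i)}.
Expanding the product yields: p(z) = z^5 + 10·z^4 + 33·z^3 + 30·z^2 -34·z -40.
Note conjugate pairs combine to real quadratics: (z − (-3+1i))(z − (-3−1i)) = z² + 6z + 10.
The resulting polynomial has degree 5 and real coefficients as required.

p(z) = z^5 + 10·z^4 + 33·z^3 + 30·z^2 -34·z -40.


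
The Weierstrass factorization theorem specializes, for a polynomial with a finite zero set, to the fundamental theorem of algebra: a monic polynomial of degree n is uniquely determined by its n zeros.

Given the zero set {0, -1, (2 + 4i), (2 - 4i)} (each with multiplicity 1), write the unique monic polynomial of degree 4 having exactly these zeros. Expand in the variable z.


The polynomial is p(z) = ∏_{α ∈ S} (z − α), where S = {0, -1, (2 + 4i), (2 - 4i)}.
Expanding the product yields: p(z) = z^4 -3·z^3 + 16·z^2 + 20·z.
Note conjugate pairs combine to real quadratics: (z − (2+4i))(z − (2−4i)) = z² − 4z + 20.
The resulting polynomial has degree 4 and real coefficients as required.

p(z) = z^4 -3·z^3 + 16·z^2 + 20·z.


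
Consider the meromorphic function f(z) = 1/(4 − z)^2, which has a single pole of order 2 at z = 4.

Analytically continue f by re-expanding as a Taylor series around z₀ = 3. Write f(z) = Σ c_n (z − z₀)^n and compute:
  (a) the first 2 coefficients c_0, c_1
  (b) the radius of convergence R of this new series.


Let w = z − z₀, so z = z₀ + w.
Then 4 − z = 4 − (z₀ + w) = (4 − z₀) − w = 1 − w.
f(z) = 1/(1 − w)^2 = (1/(1)^2) · (1 − w/(1))^{−2}.
By the binomial series (1−u)^{−2} = Σ_{n≥0} C(n+1, 1) u^n for |u|<1, with u = w/(1):
  c_n = C(n+1, 1) / (1)^(n+2).
  c_0 = 1/(1)^2 = 1.
  c_1 = 2/(1)^3 = 2.
The series is valid for |w/d| < 1, i.e. |z − z₀| < |d|.
Radius of convergence: R = |4 − z₀| = |1| = 1 (distance from z₀ to the singularity z = 4).

c_0 = 1, c_1 = 2; R = 1.


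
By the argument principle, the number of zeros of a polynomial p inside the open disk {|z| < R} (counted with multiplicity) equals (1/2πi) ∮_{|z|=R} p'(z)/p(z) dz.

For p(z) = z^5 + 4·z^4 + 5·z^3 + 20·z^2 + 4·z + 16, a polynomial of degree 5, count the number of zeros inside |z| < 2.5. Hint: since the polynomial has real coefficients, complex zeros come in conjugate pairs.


The zeros of p are: (0 + 2i), (0 - 2i), -4, (0 + 1i), (0 - 1i).
Their magnitudes are: 2, 2, 4, 1, 1.
Zeros with |z| < R = 2.5: (0 + 2i), (0 - 2i), (0 + 1i), (0 - 1i).
Count = 4.
By the argument principle, (1/2πi) ∮_{|z|=R} p'(z)/p(z) dz equals exactly this count.

Number of zeros inside |z| < 2.5: 4.


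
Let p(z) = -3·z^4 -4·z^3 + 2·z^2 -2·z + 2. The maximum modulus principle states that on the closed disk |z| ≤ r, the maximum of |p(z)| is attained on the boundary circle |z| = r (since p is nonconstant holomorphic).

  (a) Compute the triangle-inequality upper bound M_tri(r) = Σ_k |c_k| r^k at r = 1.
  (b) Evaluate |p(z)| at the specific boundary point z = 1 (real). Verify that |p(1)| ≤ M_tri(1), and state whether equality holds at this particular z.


Coefficients: c_0 = 2, c_1 = -2, c_2 = 2, c_3 = -4, c_4 = -3. Radius r = 1.
Part (a). Triangle bound: M_tri(r) = Σ_k |c_k| r^k
  = |2|·1^0 + |-2|·1^1 + |2|·1^2 + |-4|·1^3 + |-3|·1^4
  = 2 + 2 + 2 + 4 + 3 = 13.
This bounds M(r) := max_{|z|=r} |p(z)| from above; equality holds iff all terms c_k z^k can be made to align in phase at a single z on |z|=r.
Part (b). At z = 1 (real, on the circle |z| = r):
  p(1) = (2)·1^0 + (-2)·1^1 + (2)·1^2 + (-4)·1^3 + (-3)·1^4 = -5.
  |p(1)| = 5.
Check: |p(1)| = 5 ≤ 13 = M_tri(1). ✓ Equality does not hold at z = 1 (the coefficients have mixed signs, so the terms do not all align in phase there).

M_tri(1) = 13; |p(1)| = 5; equality at z=1: no.


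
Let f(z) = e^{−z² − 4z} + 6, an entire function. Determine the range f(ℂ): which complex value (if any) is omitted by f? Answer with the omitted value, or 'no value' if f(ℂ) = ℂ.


Little Picard bounds the complement of f(ℂ) to at most one point.
The exponent g(z) = −z² − 4z is a nonconstant polynomial, hence surjective onto ℂ. So e^{g(z)} takes every value in {e^w : w ∈ ℂ} = ℂ ∖ {0}. Adding 6 shifts the range to ℂ ∖ {6}. f omits exactly 6.

Omitted value: 6.


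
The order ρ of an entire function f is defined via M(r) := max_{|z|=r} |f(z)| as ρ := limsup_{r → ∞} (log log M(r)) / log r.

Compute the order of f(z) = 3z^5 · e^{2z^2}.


M(r) = max_{|z|=r} |3|·|z|^5·|e^{2z^2}| = 3·r^5 · e^{2r^2} (the factors attain their maxima compatibly on |z|=r). Then log M(r) = log 3 + 5·log r + 2r^2, dominated by the last term, so log log M(r) ~ 2·log r. The polynomial factor 3z^5 contributes only a log r term and does not affect the order. ρ = 2.
Therefore ρ = 2.

Order ρ = 2.


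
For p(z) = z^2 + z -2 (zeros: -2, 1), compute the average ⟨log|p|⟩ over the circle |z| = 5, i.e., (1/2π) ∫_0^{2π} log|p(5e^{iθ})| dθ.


Zeros: -2, 1; r = 5.
Inside |z| < r: -2, 1. Outside (|z| ≥ r): ∅.
p(0) = -2, so log|p(0)| = log(2) = 0.6931.
Apply Jensen: I(r) = log|p(0)| + Σ_k log(r/|z_k|), summed over zeros inside |z| < r.
  log(r/|z_k|) for z_k = -2: log(5/2) = 0.9163
  log(r/|z_k|) for z_k = 1: log(5/1) = 1.6094
Sum over inside zeros: 2.5257.
I(r) = log|p(0)| + (inside sum) = 0.6931 + 2.5257 = 3.2189.
Closed form (all zeros inside, monic): I(r) = n·log(r) = 2·log(5) = 3.2189. ✓

I(r) ≈ 3.2189.


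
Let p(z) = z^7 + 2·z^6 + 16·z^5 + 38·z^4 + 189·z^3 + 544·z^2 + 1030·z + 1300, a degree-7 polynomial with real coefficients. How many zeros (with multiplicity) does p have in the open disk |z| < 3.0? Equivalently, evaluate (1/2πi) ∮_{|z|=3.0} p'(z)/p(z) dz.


The zeros of p are: (2 + 3i), (2 - 3i), (-1 + 2i), (-1 - 2i), -2, (-1 + 3i), (-1 - 3i).
Their magnitudes are: 3.606, 3.606, 2.236, 2.236, 2, 3.162, 3.162.
Zeros with |z| < R = 3.0: (-1 + 2i), (-1 - 2i), -2.
Count = 3.
By the argument principle, (1/2πi) ∮_{|z|=R} p'(z)/p(z) dz equals exactly this count.

Number of zeros inside |z| < 3.0: 3.


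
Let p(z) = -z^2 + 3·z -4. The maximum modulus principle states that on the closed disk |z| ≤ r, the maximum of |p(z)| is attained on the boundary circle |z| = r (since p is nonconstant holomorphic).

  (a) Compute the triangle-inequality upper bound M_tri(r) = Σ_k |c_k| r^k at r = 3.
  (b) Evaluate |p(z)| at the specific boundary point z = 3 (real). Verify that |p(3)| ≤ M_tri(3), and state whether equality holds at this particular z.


Coefficients: c_0 = -4, c_1 = 3, c_2 = -1. Radius r = 3.
Part (a). Triangle bound: M_tri(r) = Σ_k |c_k| r^k
  = |-4|·3^0 + |3|·3^1 + |-1|·3^2
  = 4 + 9 + 9 = 22.
This bounds M(r) := max_{|z|=r} |p(z)| from above; equality holds iff all terms c_k z^k can be made to align in phase at a single z on |z|=r.
Part (b). At z = 3 (real, on the circle |z| = r):
  p(3) = (-4)·3^0 + (3)·3^1 + (-1)·3^2 = -4.
  |p(3)| = 4.
Check: |p(3)| = 4 ≤ 22 = M_tri(3). ✓ Equality does not hold at z = 3 (the coefficients have mixed signs, so the terms do not all align in phase there).

M_tri(3) = 22; |p(3)| = 4; equality at z=3: no.


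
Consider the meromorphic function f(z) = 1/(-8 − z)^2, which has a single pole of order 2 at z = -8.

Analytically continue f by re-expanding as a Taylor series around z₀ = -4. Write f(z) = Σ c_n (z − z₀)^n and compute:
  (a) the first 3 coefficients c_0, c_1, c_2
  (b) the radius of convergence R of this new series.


Let w = z − z₀, so z = z₀ + w.
Then -8 − z = -8 − (z₀ + w) = (-8 − z₀) − w = -4 − w.
f(z) = 1/(-4 − w)^2 = (1/(-4)^2) · (1 − w/(-4))^{−2}.
By the binomial series (1−u)^{−2} = Σ_{n≥0} C(n+1, 1) u^n for |u|<1, with u = w/(-4):
  c_n = C(n+1, 1) / (-4)^(n+2).
  c_0 = 1/(-4)^2 = 1/16.
  c_1 = 2/(-4)^3 = -1/32.
  c_2 = 3/(-4)^4 = 3/256.
The series is valid for |w/d| < 1, i.e. |z − z₀| < |d|.
Radius of convergence: R = |-8 − z₀| = |-4| = 4 (distance from z₀ to the singularity z = -8).

c_0 = 1/16, c_1 = -1/32, c_2 = 3/256; R = 4.


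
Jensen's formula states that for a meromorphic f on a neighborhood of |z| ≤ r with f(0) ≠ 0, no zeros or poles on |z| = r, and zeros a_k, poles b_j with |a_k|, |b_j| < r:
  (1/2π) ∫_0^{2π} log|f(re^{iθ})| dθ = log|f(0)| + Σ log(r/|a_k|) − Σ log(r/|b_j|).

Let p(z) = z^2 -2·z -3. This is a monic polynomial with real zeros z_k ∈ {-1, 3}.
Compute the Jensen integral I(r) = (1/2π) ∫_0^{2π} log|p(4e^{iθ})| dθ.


Zeros: -1, 3; r = 4.
Inside |z| < r: -1, 3. Outside (|z| ≥ r): ∅.
p(0) = -3, so log|p(0)| = log(3) = 1.0986.
Apply Jensen: I(r) = log|p(0)| + Σ_k log(r/|z_k|), summed over zeros inside |z| < r.
  log(r/|z_k|) for z_k = -1: log(4/1) = 1.3863
  log(r/|z_k|) for z_k = 3: log(4/3) = 0.2877
Sum over inside zeros: 1.6740.
I(r) = log|p(0)| + (inside sum) = 1.0986 + 1.6740 = 2.7726.
Closed form (all zeros inside, monic): I(r) = n·log(r) = 2·log(4) = 2.7726. ✓

I(r) ≈ 2.7726.


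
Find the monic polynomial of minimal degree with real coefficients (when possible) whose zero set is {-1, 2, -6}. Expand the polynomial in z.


The polynomial is p(z) = ∏_{α ∈ S} (z − α), where S = {-1, 2, -6}.
Expanding the product yields: p(z) = z^3 + 5·z^2 -8·z -12.
The resulting polynomial has degree 3 and real coefficients as required.

p(z) = z^3 + 5·z^2 -8·z -12.


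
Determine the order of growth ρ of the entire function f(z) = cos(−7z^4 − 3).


Write cos(w) = (e^{iw} ± e^{−iw})/(2 or 2i), so |cos(w)| ≤ e^{|w|}. With w = −7z^4 − 3, |w| ≤ 7r^4 + 3 on |z|=r, giving M(r) ≤ e^{7r^4 + 3} and ρ ≤ 4. For the lower bound, choose z on |z|=r with -7z^4 purely imaginary of modulus 7r^4; then |cos(−7z^4 − 3)| grows like e^{7r^4}/2, so ρ ≥ 4. Hence ρ = 4.
Therefore ρ = 4.

Order ρ = 4.


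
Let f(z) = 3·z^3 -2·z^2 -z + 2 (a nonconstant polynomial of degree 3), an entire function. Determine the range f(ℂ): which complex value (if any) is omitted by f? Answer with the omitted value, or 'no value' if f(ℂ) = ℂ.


Little Picard bounds the complement of f(ℂ) to at most one point.
For every w ∈ ℂ, the equation p(z) − w = 0 is a nonconstant polynomial in z and hence has at least one root by the fundamental theorem of algebra. So p is surjective onto ℂ, omitting no value.

Omitted value: no value.


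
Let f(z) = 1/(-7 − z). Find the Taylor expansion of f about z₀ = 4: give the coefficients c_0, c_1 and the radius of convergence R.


Let w = z − z₀, so z = z₀ + w.
Then -7 − z = -7 − (z₀ + w) = (-7 − z₀) − w = -11 − w.
f(z) = 1/(-11 − w) = (1/(-11)) · 1/(1 − w/(-11)) = Σ_{n≥0} w^n / (-11)^(n+1).
So c_n = 1/(-11)^(n+1):
  c_0 = 1/(-11)^1 = -1/11.
  c_1 = 1/(-11)^2 = 1/121.
The series is valid for |w/d| < 1, i.e. |z − z₀| < |d|.
Radius of convergence: R = |-7 − z₀| = |-11| = 11 (distance from z₀ to the singularity z = -7).

c_0 = -1/11, c_1 = 1/121; R = 11.


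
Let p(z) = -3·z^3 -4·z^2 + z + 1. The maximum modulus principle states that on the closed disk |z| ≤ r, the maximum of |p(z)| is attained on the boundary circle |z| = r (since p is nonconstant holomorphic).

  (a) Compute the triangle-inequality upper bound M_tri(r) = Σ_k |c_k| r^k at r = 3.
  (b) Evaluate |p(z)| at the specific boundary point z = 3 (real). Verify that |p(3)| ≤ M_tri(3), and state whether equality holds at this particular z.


Coefficients: c_0 = 1, c_1 = 1, c_2 = -4, c_3 = -3. Radius r = 3.
Part (a). Triangle bound: M_tri(r) = Σ_k |c_k| r^k
  = |1|·3^0 + |1|·3^1 + |-4|·3^2 + |-3|·3^3
  = 1 + 3 + 36 + 81 = 121.
This bounds M(r) := max_{|z|=r} |p(z)| from above; equality holds iff all terms c_k z^k can be made to align in phase at a single z on |z|=r.
Part (b). At z = 3 (real, on the circle |z| = r):
  p(3) = (1)·3^0 + (1)·3^1 + (-4)·3^2 + (-3)·3^3 = -113.
  |p(3)| = 113.
Check: |p(3)| = 113 ≤ 121 = M_tri(3). ✓ Equality does not hold at z = 3 (the coefficients have mixed signs, so the terms do not all align in phase there).

M_tri(3) = 121; |p(3)| = 113; equality at z=3: no.


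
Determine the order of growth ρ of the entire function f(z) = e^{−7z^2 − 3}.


|e^{−7z^2 − 3}| = e^{Re(-7·z^2) + -3} ≤ e^{7|z|^2 + -3} = e^{7r^2 + -3} on |z| = r, so ρ ≤ 2. Choosing z on |z|=r so that -7·z^2 is real positive (always possible by picking arg z appropriately) gives |f(z)| = e^{7r^2 + -3}, matching the bound. The additive constant -3 does not affect log log M(r) ~ 2·log r. Hence ρ = 2.
Therefore ρ = 2.

Order ρ = 2.


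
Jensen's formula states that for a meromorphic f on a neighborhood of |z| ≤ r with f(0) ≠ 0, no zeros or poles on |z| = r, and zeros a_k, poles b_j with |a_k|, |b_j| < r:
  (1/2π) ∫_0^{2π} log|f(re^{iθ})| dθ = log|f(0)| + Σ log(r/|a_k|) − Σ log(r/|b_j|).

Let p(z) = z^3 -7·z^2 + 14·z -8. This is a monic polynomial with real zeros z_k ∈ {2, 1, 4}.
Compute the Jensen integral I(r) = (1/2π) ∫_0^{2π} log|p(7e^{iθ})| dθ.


Zeros: 1, 2, 4; r = 7.
Inside |z| < r: 1, 2, 4. Outside (|z| ≥ r): ∅.
p(0) = -8, so log|p(0)| = log(8) = 2.0794.
Apply Jensen: I(r) = log|p(0)| + Σ_k log(r/|z_k|), summed over zeros inside |z| < r.
  log(r/|z_k|) for z_k = 2: log(7/2) = 1.2528
  log(r/|z_k|) for z_k = 1: log(7/1) = 1.9459
  log(r/|z_k|) for z_k = 4: log(7/4) = 0.5596
Sum over inside zeros: 3.7583.
I(r) = log|p(0)| + (inside sum) = 2.0794 + 3.7583 = 5.8377.
Closed form (all zeros inside, monic): I(r) = n·log(r) = 3·log(7) = 5.8377. ✓

I(r) ≈ 5.8377.


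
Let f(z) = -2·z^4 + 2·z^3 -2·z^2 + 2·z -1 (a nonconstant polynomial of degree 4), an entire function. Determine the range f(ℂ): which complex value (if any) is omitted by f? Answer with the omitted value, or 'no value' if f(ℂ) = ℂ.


Little Picard bounds the complement of f(ℂ) to at most one point.
For every w ∈ ℂ, the equation p(z) − w = 0 is a nonconstant polynomial in z and hence has at least one root by the fundamental theorem of algebra. So p is surjective onto ℂ, omitting no value.

Omitted value: no value.


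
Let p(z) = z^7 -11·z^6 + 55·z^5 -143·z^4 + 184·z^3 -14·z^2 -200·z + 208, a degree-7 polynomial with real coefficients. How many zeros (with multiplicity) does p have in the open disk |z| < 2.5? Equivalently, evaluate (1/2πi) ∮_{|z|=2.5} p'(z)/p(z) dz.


The zeros of p are: (2 + 2i), (2 - 2i), -1, (1 + 1i), (1 - 1i), (3 + 2i), (3 - 2i).
Their magnitudes are: 2.828, 2.828, 1, 1.414, 1.414, 3.606, 3.606.
Zeros with |z| < R = 2.5: -1, (1 + 1i), (1 - 1i).
Count = 3.
By the argument principle, (1/2πi) ∮_{|z|=R} p'(z)/p(z) dz equals exactly this count.

Number of zeros inside |z| < 2.5: 3.


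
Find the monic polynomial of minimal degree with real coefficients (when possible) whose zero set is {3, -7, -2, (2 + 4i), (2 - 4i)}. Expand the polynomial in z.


The polynomial is p(z) = ∏_{α ∈ S} (z − α), where S = {3, -7, -2, (2 + 4i), (2 - 4i)}.
Expanding the product yields: p(z) = z^5 + 2·z^4 -17·z^3 + 130·z^2 -92·z -840.
Note conjugate pairs combine to real quadratics: (z − (2+4i))(z − (2−4i)) = z² − 4z + 20.
The resulting polynomial has degree 5 and real coefficients as required.

p(z) = z^5 + 2·z^4 -17·z^3 + 130·z^2 -92·z -840.


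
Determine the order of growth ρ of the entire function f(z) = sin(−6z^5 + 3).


Write sin(w) = (e^{iw} ± e^{−iw})/(2 or 2i), so |sin(w)| ≤ e^{|w|}. With w = −6z^5 + 3, |w| ≤ 6r^5 + 3 on |z|=r, giving M(r) ≤ e^{6r^5 + 3} and ρ ≤ 5. For the lower bound, choose z on |z|=r with -6z^5 purely imaginary of modulus 6r^5; then |sin(−6z^5 + 3)| grows like e^{6r^5}/2, so ρ ≥ 5. Hence ρ = 5.
Therefore ρ = 5.

Order ρ = 5.


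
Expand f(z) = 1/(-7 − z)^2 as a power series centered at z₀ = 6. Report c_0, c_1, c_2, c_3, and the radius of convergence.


Let w = z − z₀, so z = z₀ + w.
Then -7 − z = -7 − (z₀ + w) = (-7 − z₀) − w = -13 − w.
f(z) = 1/(-13 − w)^2 = (1/(-13)^2) · (1 − w/(-13))^{−2}.
By the binomial series (1−u)^{−2} = Σ_{n≥0} C(n+1, 1) u^n for |u|<1, with u = w/(-13):
  c_n = C(n+1, 1) / (-13)^(n+2).
  c_0 = 1/(-13)^2 = 1/169.
  c_1 = 2/(-13)^3 = -2/2197.
  c_2 = 3/(-13)^4 = 3/28561.
  c_3 = 4/(-13)^5 = -4/371293.
The series is valid for |w/d| < 1, i.e. |z − z₀| < |d|.
Radius of convergence: R = |-7 − z₀| = |-13| = 13 (distance from z₀ to the singularity z = -7).

c_0 = 1/169, c_1 = -2/2197, c_2 = 3/28561, c_3 = -4/371293; R = 13.


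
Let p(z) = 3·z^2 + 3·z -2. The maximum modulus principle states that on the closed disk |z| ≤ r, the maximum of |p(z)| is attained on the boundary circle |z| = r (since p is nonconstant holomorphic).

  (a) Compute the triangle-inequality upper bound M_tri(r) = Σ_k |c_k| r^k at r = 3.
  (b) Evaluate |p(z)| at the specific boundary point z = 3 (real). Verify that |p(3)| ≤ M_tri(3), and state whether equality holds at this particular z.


Coefficients: c_0 = -2, c_1 = 3, c_2 = 3. Radius r = 3.
Part (a). Triangle bound: M_tri(r) = Σ_k |c_k| r^k
  = |-2|·3^0 + |3|·3^1 + |3|·3^2
  = 2 + 9 + 27 = 38.
This bounds M(r) := max_{|z|=r} |p(z)| from above; equality holds iff all terms c_k z^k can be made to align in phase at a single z on |z|=r.
Part (b). At z = 3 (real, on the circle |z| = r):
  p(3) = (-2)·3^0 + (3)·3^1 + (3)·3^2 = 34.
  |p(3)| = 34.
Check: |p(3)| = 34 ≤ 38 = M_tri(3). ✓ Equality does not hold at z = 3 (the coefficients have mixed signs, so the terms do not all align in phase there).

M_tri(3) = 38; |p(3)| = 34; equality at z=3: no.


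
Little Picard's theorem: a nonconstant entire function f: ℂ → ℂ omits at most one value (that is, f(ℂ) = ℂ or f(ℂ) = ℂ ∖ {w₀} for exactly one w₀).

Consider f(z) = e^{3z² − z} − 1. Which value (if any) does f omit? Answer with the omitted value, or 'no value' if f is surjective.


Little Picard bounds the complement of f(ℂ) to at most one point.
The exponent g(z) = 3z² − z is a nonconstant polynomial, hence surjective onto ℂ. So e^{g(z)} takes every value in {e^w : w ∈ ℂ} = ℂ ∖ {0}. Adding -1 shifts the range to ℂ ∖ {-1}. f omits exactly -1.

Omitted value: -1.


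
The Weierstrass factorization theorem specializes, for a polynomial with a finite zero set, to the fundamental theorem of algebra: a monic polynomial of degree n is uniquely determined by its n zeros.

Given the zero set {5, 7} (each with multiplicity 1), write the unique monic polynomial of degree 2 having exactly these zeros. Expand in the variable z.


The polynomial is p(z) = ∏_{α ∈ S} (z − α), where S = {5, 7}.
Expanding the product yields: p(z) = z^2 -12·z + 35.
The resulting polynomial has degree 2 and real coefficients as required.

p(z) = z^2 -12·z + 35.


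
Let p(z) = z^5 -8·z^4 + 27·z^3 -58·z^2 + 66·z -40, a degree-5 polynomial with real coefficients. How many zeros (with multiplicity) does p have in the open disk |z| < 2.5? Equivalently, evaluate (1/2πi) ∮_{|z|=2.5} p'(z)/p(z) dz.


The zeros of p are: 4, (1 + 2i), (1 - 2i), (1 + 1i), (1 - 1i).
Their magnitudes are: 4, 2.236, 2.236, 1.414, 1.414.
Zeros with |z| < R = 2.5: (1 + 2i), (1 - 2i), (1 + 1i), (1 - 1i).
Count = 4.
By the argument principle, (1/2πi) ∮_{|z|=R} p'(z)/p(z) dz equals exactly this count.

Number of zeros inside |z| < 2.5: 4.


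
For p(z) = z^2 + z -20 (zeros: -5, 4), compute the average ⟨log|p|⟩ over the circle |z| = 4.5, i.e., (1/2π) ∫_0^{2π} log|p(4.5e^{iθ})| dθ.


Zeros: -5, 4; r = 4.5.
Inside |z| < r: 4. Outside (|z| ≥ r): -5.
p(0) = -20, so log|p(0)| = log(20) = 2.9957.
Apply Jensen: I(r) = log|p(0)| + Σ_k log(r/|z_k|), summed over zeros inside |z| < r.
  log(r/|z_k|) for z_k = 4: log(4.5/4) = 0.1178
  Outside zeros (-5) contribute nothing to the Jensen sum.
Sum over inside zeros: 0.1178.
I(r) = log|p(0)| + (inside sum) = 2.9957 + 0.1178 = 3.1135.
Note: since some zeros are outside |z| ≤ r, the simplified n·log(r) form does NOT apply — only the inside zeros contribute.

I(r) ≈ 3.1135.


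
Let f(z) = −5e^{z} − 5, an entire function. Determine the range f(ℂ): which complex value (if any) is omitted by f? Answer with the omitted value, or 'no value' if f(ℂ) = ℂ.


Little Picard bounds the complement of f(ℂ) to at most one point.
e^{z} is never zero on ℂ, so -5·e^{z} takes every value in ℂ ∖ {0}. Adding -5 shifts the range to ℂ ∖ {-5}. Thus f omits exactly the value -5.

Omitted value: -5.


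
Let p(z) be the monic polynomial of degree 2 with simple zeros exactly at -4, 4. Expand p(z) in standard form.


The polynomial is p(z) = ∏_{α ∈ S} (z − α), where S = {-4, 4}.
Expanding the product yields: p(z) = z^2 -16.
The resulting polynomial has degree 2 and real coefficients as required.

p(z) = z^2 -16.


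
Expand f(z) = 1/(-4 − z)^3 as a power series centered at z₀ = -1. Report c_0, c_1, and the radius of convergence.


Let w = z − z₀, so z = z₀ + w.
Then -4 − z = -4 − (z₀ + w) = (-4 − z₀) − w = -3 − w.
f(z) = 1/(-3 − w)^3 = (1/(-3)^3) · (1 − w/(-3))^{−3}.
By the binomial series (1−u)^{−3} = Σ_{n≥0} C(n+2, 2) u^n for |u|<1, with u = w/(-3):
  c_n = C(n+2, 2) / (-3)^(n+3).
  c_0 = 1/(-3)^3 = -1/27.
  c_1 = 3/(-3)^4 = 1/27.
The series is valid for |w/d| < 1, i.e. |z − z₀| < |d|.
Radius of convergence: R = |-4 − z₀| = |-3| = 3 (distance from z₀ to the singularity z = -4).

c_0 = -1/27, c_1 = 1/27; R = 3.


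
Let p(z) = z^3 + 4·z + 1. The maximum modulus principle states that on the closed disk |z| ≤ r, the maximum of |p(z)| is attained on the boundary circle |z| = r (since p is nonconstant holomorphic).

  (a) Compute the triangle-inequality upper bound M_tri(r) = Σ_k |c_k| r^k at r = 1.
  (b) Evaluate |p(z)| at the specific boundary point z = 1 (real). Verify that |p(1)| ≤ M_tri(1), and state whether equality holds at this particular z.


Coefficients: c_0 = 1, c_1 = 4, c_2 = 0, c_3 = 1. Radius r = 1.
Part (a). Triangle bound: M_tri(r) = Σ_k |c_k| r^k
  = |1|·1^0 + |4|·1^1 + |0|·1^2 + |1|·1^3
  = 1 + 4 + 0 + 1 = 6.
This bounds M(r) := max_{|z|=r} |p(z)| from above; equality holds iff all terms c_k z^k can be made to align in phase at a single z on |z|=r.
Part (b). At z = 1 (real, on the circle |z| = r):
  p(1) = (1)·1^0 + (4)·1^1 + (0)·1^2 + (1)·1^3 = 6.
  |p(1)| = 6.
Since all nonzero coefficients share the same sign, |p(1)| = 6 = M_tri(1); the triangle bound is attained at z = 1, so in fact M(r) = 6.

M_tri(1) = 6; |p(1)| = 6; equality at z=1: yes.


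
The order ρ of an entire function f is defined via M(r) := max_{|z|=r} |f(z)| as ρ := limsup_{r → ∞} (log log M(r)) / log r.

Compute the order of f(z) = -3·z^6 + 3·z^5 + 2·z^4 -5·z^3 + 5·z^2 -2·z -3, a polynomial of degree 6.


|f(z)| ≤ Σ|c_k|·r^k = O(r^6) as r → ∞. Polynomial growth is O(e^{r^ε}) for every ε > 0 (since r^6/e^{r^ε} → 0), so ρ ≤ ε for all ε > 0, i.e. ρ = 0. Every nonconstant polynomial has order 0.
Therefore ρ = 0.

Order ρ = 0.


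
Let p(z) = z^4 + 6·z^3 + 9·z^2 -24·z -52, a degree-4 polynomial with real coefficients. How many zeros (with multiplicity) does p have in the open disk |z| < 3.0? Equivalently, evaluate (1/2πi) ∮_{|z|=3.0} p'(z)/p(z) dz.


The zeros of p are: -2, (-3 + 2i), (-3 - 2i), 2.
Their magnitudes are: 2, 3.606, 3.606, 2.
Zeros with |z| < R = 3.0: -2, 2.
Count = 2.
By the argument principle, (1/2πi) ∮_{|z|=R} p'(z)/p(z) dz equals exactly this count.

Number of zeros inside |z| < 3.0: 2.


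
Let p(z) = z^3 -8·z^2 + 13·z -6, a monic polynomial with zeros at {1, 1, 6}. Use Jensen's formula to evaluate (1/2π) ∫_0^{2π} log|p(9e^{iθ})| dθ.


Zeros: 1, 1, 6; r = 9.
Inside |z| < r: 1, 1, 6. Outside (|z| ≥ r): ∅.
p(0) = -6, so log|p(0)| = log(6) = 1.7918.
Apply Jensen: I(r) = log|p(0)| + Σ_k log(r/|z_k|), summed over zeros inside |z| < r.
  log(r/|z_k|) for z_k = 1: log(9/1) = 2.1972
  log(r/|z_k|) for z_k = 1: log(9/1) = 2.1972
  log(r/|z_k|) for z_k = 6: log(9/6) = 0.4055
Sum over inside zeros: 4.7999.
I(r) = log|p(0)| + (inside sum) = 1.7918 + 4.7999 = 6.5917.
Closed form (all zeros inside, monic): I(r) = n·log(r) = 3·log(9) = 6.5917. ✓

I(r) ≈ 6.5917.


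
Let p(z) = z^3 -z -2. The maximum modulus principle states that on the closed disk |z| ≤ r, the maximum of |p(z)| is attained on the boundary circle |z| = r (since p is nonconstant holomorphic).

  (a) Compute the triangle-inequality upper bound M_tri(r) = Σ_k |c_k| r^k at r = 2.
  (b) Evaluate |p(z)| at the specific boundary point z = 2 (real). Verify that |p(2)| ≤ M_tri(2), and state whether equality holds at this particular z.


Coefficients: c_0 = -2, c_1 = -1, c_2 = 0, c_3 = 1. Radius r = 2.
Part (a). Triangle bound: M_tri(r) = Σ_k |c_k| r^k
  = |-2|·2^0 + |-1|·2^1 + |0|·2^2 + |1|·2^3
  = 2 + 2 + 0 + 8 = 12.
This bounds M(r) := max_{|z|=r} |p(z)| from above; equality holds iff all terms c_k z^k can be made to align in phase at a single z on |z|=r.
Part (b). At z = 2 (real, on the circle |z| = r):
  p(2) = (-2)·2^0 + (-1)·2^1 + (0)·2^2 + (1)·2^3 = 4.
  |p(2)| = 4.
Check: |p(2)| = 4 ≤ 12 = M_tri(2). ✓ Equality does not hold at z = 2 (the coefficients have mixed signs, so the terms do not all align in phase there).

M_tri(2) = 12; |p(2)| = 4; equality at z=2: no.


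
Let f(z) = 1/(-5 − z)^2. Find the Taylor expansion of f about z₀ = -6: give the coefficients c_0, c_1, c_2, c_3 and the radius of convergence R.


Let w = z − z₀, so z = z₀ + w.
Then -5 − z = -5 − (z₀ + w) = (-5 − z₀) − w = 1 − w.
f(z) = 1/(1 − w)^2 = (1/(1)^2) · (1 − w/(1))^{−2}.
By the binomial series (1−u)^{−2} = Σ_{n≥0} C(n+1, 1) u^n for |u|<1, with u = w/(1):
  c_n = C(n+1, 1) / (1)^(n+2).
  c_0 = 1/(1)^2 = 1.
  c_1 = 2/(1)^3 = 2.
  c_2 = 3/(1)^4 = 3.
  c_3 = 4/(1)^5 = 4.
The series is valid for |w/d| < 1, i.e. |z − z₀| < |d|.
Radius of convergence: R = |-5 − z₀| = |1| = 1 (distance from z₀ to the singularity z = -5).

c_0 = 1, c_1 = 2, c_2 = 3, c_3 = 4; R = 1.


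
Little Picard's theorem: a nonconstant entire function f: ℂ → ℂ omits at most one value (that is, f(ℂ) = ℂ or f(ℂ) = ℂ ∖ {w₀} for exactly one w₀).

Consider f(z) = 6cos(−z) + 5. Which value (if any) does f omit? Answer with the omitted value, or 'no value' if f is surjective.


Little Picard bounds the complement of f(ℂ) to at most one point.
cos is entire and surjective onto ℂ: for every w ∈ ℂ, cos(ζ) = w has a solution ζ ∈ ℂ (e.g., via the complex inverse arccos). With ζ = −z this gives z = ζ/(-1). Then 6·cos(−z) takes every value in 6·ℂ = ℂ, and adding 5 is a bijection of ℂ. So f is surjective and omits no value. (Note: only on the real line is cos bounded by [−1, 1].)

Omitted value: no value.


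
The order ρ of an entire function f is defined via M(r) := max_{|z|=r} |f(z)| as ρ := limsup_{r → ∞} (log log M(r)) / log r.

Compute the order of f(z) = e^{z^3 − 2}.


|e^{z^3 − 2}| = e^{Re(1·z^3) + -2} ≤ e^{1|z|^3 + -2} = e^{1r^3 + -2} on |z| = r, so ρ ≤ 3. Choosing z on |z|=r so that 1·z^3 is real positive (always possible by picking arg z appropriately) gives |f(z)| = e^{1r^3 + -2}, matching the bound. The additive constant -2 does not affect log log M(r) ~ 3·log r. Hence ρ = 3.
Therefore ρ = 3.

Order ρ = 3.


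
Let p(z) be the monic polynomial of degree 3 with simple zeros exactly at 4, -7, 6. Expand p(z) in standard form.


The polynomial is p(z) = ∏_{α ∈ S} (z − α), where S = {4, -7, 6}.
Expanding the product yields: p(z) = z^3 -3·z^2 -46·z + 168.
The resulting polynomial has degree 3 and real coefficients as required.

p(z) = z^3 -3·z^2 -46·z + 168.


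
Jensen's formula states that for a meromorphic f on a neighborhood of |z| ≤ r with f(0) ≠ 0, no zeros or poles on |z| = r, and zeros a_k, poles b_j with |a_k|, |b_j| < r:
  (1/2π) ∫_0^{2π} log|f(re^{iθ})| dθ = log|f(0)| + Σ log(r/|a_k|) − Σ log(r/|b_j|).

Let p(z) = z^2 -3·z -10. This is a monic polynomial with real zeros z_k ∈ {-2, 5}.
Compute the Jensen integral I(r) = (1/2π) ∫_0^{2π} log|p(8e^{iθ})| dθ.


Zeros: -2, 5; r = 8.
Inside |z| < r: -2, 5. Outside (|z| ≥ r): ∅.
p(0) = -10, so log|p(0)| = log(10) = 2.3026.
Apply Jensen: I(r) = log|p(0)| + Σ_k log(r/|z_k|), summed over zeros inside |z| < r.
  log(r/|z_k|) for z_k = -2: log(8/2) = 1.3863
  log(r/|z_k|) for z_k = 5: log(8/5) = 0.4700
Sum over inside zeros: 1.8563.
I(r) = log|p(0)| + (inside sum) = 2.3026 + 1.8563 = 4.1589.
Closed form (all zeros inside, monic): I(r) = n·log(r) = 2·log(8) = 4.1589. ✓

I(r) ≈ 4.1589.


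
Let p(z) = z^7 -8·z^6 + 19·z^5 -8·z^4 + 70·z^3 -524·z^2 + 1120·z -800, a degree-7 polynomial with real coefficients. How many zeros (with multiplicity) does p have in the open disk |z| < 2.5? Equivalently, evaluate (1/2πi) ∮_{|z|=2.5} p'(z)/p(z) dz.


The zeros of p are: (3 + 1i), (3 - 1i), 2, (-2 + 2i), (-2 - 2i), (2 + 1i), (2 - 1i).
Their magnitudes are: 3.162, 3.162, 2, 2.828, 2.828, 2.236, 2.236.
Zeros with |z| < R = 2.5: 2, (2 + 1i), (2 - 1i).
Count = 3.
By the argument principle, (1/2πi) ∮_{|z|=R} p'(z)/p(z) dz equals exactly this count.

Number of zeros inside |z| < 2.5: 3.


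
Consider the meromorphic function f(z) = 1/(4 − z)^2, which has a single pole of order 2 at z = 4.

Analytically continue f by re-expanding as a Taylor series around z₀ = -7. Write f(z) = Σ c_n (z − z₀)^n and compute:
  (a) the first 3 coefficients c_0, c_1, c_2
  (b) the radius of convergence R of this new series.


Let w = z − z₀, so z = z₀ + w.
Then 4 − z = 4 − (z₀ + w) = (4 − z₀) − w = 11 − w.
f(z) = 1/(11 − w)^2 = (1/(11)^2) · (1 − w/(11))^{−2}.
By the binomial series (1−u)^{−2} = Σ_{n≥0} C(n+1, 1) u^n for |u|<1, with u = w/(11):
  c_n = C(n+1, 1) / (11)^(n+2).
  c_0 = 1/(11)^2 = 1/121.
  c_1 = 2/(11)^3 = 2/1331.
  c_2 = 3/(11)^4 = 3/14641.
The series is valid for |w/d| < 1, i.e. |z − z₀| < |d|.
Radius of convergence: R = |4 − z₀| = |11| = 11 (distance from z₀ to the singularity z = 4).

c_0 = 1/121, c_1 = 2/1331, c_2 = 3/14641; R = 11.


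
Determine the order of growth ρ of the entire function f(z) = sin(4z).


sin(w) is a linear combination of e^{iw} and e^{−iw} (or e^w, e^{−w} in the hyperbolic case), so |sin(w)| ≤ e^{|w|}. With w = 4z, |w| ≤ 4|z| + 0 = 4r + 0 on |z| = r, giving M(r) ≤ e^{4r + 0}, so ρ ≤ 1. On a suitable ray (z = it for sin/cos; z = t for sinh/cosh, t real → ∞), |sin(4z)| grows like e^{4|t|}/2, so ρ ≥ 1. Hence ρ = 1.
Therefore ρ = 1.

Order ρ = 1.


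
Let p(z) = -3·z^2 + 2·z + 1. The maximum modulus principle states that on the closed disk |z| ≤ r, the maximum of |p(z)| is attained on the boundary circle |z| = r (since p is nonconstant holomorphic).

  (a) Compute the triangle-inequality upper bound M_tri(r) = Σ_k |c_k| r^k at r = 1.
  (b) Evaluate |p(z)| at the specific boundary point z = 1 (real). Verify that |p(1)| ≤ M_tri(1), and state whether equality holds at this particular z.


Coefficients: c_0 = 1, c_1 = 2, c_2 = -3. Radius r = 1.
Part (a). Triangle bound: M_tri(r) = Σ_k |c_k| r^k
  = |1|·1^0 + |2|·1^1 + |-3|·1^2
  = 1 + 2 + 3 = 6.
This bounds M(r) := max_{|z|=r} |p(z)| from above; equality holds iff all terms c_k z^k can be made to align in phase at a single z on |z|=r.
Part (b). At z = 1 (real, on the circle |z| = r):
  p(1) = (1)·1^0 + (2)·1^1 + (-3)·1^2 = 0.
  |p(1)| = 0.
Check: |p(1)| = 0 ≤ 6 = M_tri(1). ✓ Equality does not hold at z = 1 (the coefficients have mixed signs, so the terms do not all align in phase there).

M_tri(1) = 6; |p(1)| = 0; equality at z=1: no.


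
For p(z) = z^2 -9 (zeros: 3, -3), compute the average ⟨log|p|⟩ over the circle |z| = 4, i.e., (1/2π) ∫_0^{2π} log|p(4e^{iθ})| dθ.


Zeros: -3, 3; r = 4.
Inside |z| < r: -3, 3. Outside (|z| ≥ r): ∅.
p(0) = -9, so log|p(0)| = log(9) = 2.1972.
Apply Jensen: I(r) = log|p(0)| + Σ_k log(r/|z_k|), summed over zeros inside |z| < r.
  log(r/|z_k|) for z_k = 3: log(4/3) = 0.2877
  log(r/|z_k|) for z_k = -3: log(4/3) = 0.2877
Sum over inside zeros: 0.5754.
I(r) = log|p(0)| + (inside sum) = 2.1972 + 0.5754 = 2.7726.
Closed form (all zeros inside, monic): I(r) = n·log(r) = 2·log(4) = 2.7726. ✓

I(r) ≈ 2.7726.


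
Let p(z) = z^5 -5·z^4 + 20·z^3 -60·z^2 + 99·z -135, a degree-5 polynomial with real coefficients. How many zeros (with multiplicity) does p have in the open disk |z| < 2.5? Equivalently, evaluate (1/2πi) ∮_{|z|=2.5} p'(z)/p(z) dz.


The zeros of p are: (1 + 2i), (1 - 2i), (0 + 3i), (0 - 3i), 3.
Their magnitudes are: 2.236, 2.236, 3, 3, 3.
Zeros with |z| < R = 2.5: (1 + 2i), (1 - 2i).
Count = 2.
By the argument principle, (1/2πi) ∮_{|z|=R} p'(z)/p(z) dz equals exactly this count.

Number of zeros inside |z| < 2.5: 2.


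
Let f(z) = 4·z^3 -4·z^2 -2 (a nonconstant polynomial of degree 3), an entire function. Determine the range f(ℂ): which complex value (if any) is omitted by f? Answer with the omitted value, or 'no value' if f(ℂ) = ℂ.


Little Picard bounds the complement of f(ℂ) to at most one point.
For every w ∈ ℂ, the equation p(z) − w = 0 is a nonconstant polynomial in z and hence has at least one root by the fundamental theorem of algebra. So p is surjective onto ℂ, omitting no value.

Omitted value: no value.


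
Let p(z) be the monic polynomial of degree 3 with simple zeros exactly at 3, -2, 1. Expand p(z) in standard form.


The polynomial is p(z) = ∏_{α ∈ S} (z − α), where S = {3, -2, 1}.
Expanding the product yields: p(z) = z^3 -2·z^2 -5·z + 6.
The resulting polynomial has degree 3 and real coefficients as required.

p(z) = z^3 -2·z^2 -5·z + 6.


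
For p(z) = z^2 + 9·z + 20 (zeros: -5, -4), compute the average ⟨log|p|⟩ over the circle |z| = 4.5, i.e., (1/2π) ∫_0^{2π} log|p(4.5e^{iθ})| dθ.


Zeros: -5, -4; r = 4.5.
Inside |z| < r: -4. Outside (|z| ≥ r): -5.
p(0) = 20, so log|p(0)| = log(20) = 2.9957.
Apply Jensen: I(r) = log|p(0)| + Σ_k log(r/|z_k|), summed over zeros inside |z| < r.
  log(r/|z_k|) for z_k = -4: log(4.5/4) = 0.1178
  Outside zeros (-5) contribute nothing to the Jensen sum.
Sum over inside zeros: 0.1178.
I(r) = log|p(0)| + (inside sum) = 2.9957 + 0.1178 = 3.1135.
Note: since some zeros are outside |z| ≤ r, the simplified n·log(r) form does NOT apply — only the inside zeros contribute.

I(r) ≈ 3.1135.


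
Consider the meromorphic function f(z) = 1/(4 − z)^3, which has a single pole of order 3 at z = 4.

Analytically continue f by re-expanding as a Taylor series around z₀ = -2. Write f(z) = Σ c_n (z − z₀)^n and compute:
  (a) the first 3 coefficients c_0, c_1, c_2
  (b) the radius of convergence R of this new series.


Let w = z − z₀, so z = z₀ + w.
Then 4 − z = 4 − (z₀ + w) = (4 − z₀) − w = 6 − w.
f(z) = 1/(6 − w)^3 = (1/(6)^3) · (1 − w/(6))^{−3}.
By the binomial series (1−u)^{−3} = Σ_{n≥0} C(n+2, 2) u^n for |u|<1, with u = w/(6):
  c_n = C(n+2, 2) / (6)^(n+3).
  c_0 = 1/(6)^3 = 1/216.
  c_1 = 3/(6)^4 = 1/432.
  c_2 = 6/(6)^5 = 1/1296.
The series is valid for |w/d| < 1, i.e. |z − z₀| < |d|.
Radius of convergence: R = |4 − z₀| = |6| = 6 (distance from z₀ to the singularity z = 4).

c_0 = 1/216, c_1 = 1/432, c_2 = 1/1296; R = 6.


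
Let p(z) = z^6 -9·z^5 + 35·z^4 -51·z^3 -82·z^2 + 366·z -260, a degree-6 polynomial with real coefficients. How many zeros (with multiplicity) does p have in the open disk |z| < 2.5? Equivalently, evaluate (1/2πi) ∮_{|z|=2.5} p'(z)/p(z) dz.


The zeros of p are: 1, -2, (2 + 3i), (2 - 3i), (3 + 1i), (3 - 1i).
Their magnitudes are: 1, 2, 3.606, 3.606, 3.162, 3.162.
Zeros with |z| < R = 2.5: 1, -2.
Count = 2.
By the argument principle, (1/2πi) ∮_{|z|=R} p'(z)/p(z) dz equals exactly this count.

Number of zeros inside |z| < 2.5: 2.


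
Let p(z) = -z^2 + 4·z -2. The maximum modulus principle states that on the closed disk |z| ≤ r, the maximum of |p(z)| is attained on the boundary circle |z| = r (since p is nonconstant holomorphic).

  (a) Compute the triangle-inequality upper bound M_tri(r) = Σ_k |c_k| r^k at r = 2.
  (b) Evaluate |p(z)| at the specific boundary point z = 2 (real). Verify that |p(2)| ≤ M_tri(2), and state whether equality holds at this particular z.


Coefficients: c_0 = -2, c_1 = 4, c_2 = -1. Radius r = 2.
Part (a). Triangle bound: M_tri(r) = Σ_k |c_k| r^k
  = |-2|·2^0 + |4|·2^1 + |-1|·2^2
  = 2 + 8 + 4 = 14.
This bounds M(r) := max_{|z|=r} |p(z)| from above; equality holds iff all terms c_k z^k can be made to align in phase at a single z on |z|=r.
Part (b). At z = 2 (real, on the circle |z| = r):
  p(2) = (-2)·2^0 + (4)·2^1 + (-1)·2^2 = 2.
  |p(2)| = 2.
Check: |p(2)| = 2 ≤ 14 = M_tri(2). ✓ Equality does not hold at z = 2 (the coefficients have mixed signs, so the terms do not all align in phase there).

M_tri(2) = 14; |p(2)| = 2; equality at z=2: no.


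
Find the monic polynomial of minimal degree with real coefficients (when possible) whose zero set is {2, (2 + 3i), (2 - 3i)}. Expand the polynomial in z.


The polynomial is p(z) = ∏_{α ∈ S} (z − α), where S = {2, (2 + 3i), (2 - 3i)}.
Expanding the product yields: p(z) = z^3 -6·z^2 + 21·z -26.
Note conjugate pairs combine to real quadratics: (z − (2+3i))(z − (2−3i)) = z² − 4z + 13.
The resulting polynomial has degree 3 and real coefficients as required.

p(z) = z^3 -6·z^2 + 21·z -26.
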